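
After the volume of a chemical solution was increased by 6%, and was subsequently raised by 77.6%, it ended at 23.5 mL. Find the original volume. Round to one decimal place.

The overall multiplier applied was 1.06 × 1.776 = 1.88256.
So the original volume was 23.5 ÷ 1.88256 ≈ 12.5 mL.

12.5 mL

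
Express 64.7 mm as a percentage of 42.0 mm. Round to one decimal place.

64.7 mm ÷ 42.0 mm ≈ 154.0%.

154.0%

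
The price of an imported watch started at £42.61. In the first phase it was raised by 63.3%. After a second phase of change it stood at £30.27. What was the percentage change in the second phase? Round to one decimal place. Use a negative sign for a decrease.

After the first phase: £42.61 × 1.633 = £69.58213.
Second-phase multiplier: £30.27 ÷ £69.58213 ≈ 0.43503.
That is a change of -56.5%.

-56.5%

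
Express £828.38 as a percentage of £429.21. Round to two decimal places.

£828.38 ÷ £429.21 ≈ 193.00%.

193.00%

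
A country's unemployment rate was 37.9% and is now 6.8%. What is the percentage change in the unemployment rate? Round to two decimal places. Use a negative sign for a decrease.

The change is 6.8 − 37.9 = -31.1 percentage points.
Relative to the original 37.9%, that is -31.1 ÷ 37.9 ≈ -82.06%.

-82.06%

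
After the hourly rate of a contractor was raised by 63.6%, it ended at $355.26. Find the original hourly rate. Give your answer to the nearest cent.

$217.15

The overall multiplier applied was 1.636.
So the original hourly rate was $355.26 ÷ 1.636 ≈ $217.15.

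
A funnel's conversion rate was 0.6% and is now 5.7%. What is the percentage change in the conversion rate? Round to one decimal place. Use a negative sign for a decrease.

850.0%

The change is 5.7 − 0.6 = 5.1 percentage points.
Relative to the original 0.6%, that is 5.1 ÷ 0.6 = 850.0%.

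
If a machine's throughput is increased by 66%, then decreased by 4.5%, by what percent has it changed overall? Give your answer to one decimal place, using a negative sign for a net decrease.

58.5%

The combined multiplier is 1.66 × 0.955 = 1.5853.
That corresponds to an increase of 58.5%.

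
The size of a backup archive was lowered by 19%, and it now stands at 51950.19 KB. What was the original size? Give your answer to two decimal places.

64136.04 KB

The overall multiplier applied was 0.81.
So the original size was 51950.19 ÷ 0.81 ≈ 64136.04 KB.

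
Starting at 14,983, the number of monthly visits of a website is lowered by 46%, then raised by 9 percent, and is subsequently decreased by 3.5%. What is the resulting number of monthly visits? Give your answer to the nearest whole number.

8,510

After the 46% decrease: 14,983 × 0.54 = 8090.82.
9% increase: 8090.82 × 1.09 = 8818.9938.
3.5% decrease: 8818.9938 × 0.965 = 8510.329017 ≈ 8,510.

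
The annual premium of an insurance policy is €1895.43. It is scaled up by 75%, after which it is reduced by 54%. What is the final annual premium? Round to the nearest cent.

Each change multiplies by a factor: 1.75 × 0.46 = 0.805.
€1895.43 × 0.805 = €1525.82115 ≈ €1525.82.

€1525.82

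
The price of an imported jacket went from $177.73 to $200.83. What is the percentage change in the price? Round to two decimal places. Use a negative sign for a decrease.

13.00%

Change: $200.83 − $177.73 = $23.10.
Relative to the original: $23.10 ÷ $177.73 ≈ 13.00%.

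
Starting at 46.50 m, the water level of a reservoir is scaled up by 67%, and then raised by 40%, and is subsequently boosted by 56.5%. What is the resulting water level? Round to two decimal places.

After the 67% increase: 46.50 × 1.67 = 77.655.
Apply the 40% increase: 77.655 × 1.4 = 108.717.
56.5% increase: 108.717 × 1.565 = 170.142105 ≈ 170.14.

170.14 m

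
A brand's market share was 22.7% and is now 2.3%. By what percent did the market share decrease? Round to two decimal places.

The change is 2.3 − 22.7 = -20.4 percentage points.
Relative to the original 22.7%, that is -20.4 ÷ 22.7 ≈ -89.87%.
So the market share fell by 89.87%.

89.87%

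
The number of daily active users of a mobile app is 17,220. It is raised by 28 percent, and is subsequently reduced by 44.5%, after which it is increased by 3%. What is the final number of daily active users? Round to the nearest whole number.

12,600

Apply the 28% increase: 17,220 × 1.28 = 22041.6.
44.5% decrease: 22041.6 × 0.555 = 12233.088.
After the 3% increase: 12233.088 × 1.03 = 12600.08064 ≈ 12,600.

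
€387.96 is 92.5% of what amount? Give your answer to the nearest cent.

€419.42

€387.96 ÷ 0.925 ≈ €419.42.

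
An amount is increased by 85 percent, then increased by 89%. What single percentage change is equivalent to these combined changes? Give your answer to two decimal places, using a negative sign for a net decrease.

An 85% increase multiplies by 1.85.
Then an 89% increase: 1.85 × 1.89 = 3.4965.
Overall factor 3.4965, i.e. 249.65%.

249.65%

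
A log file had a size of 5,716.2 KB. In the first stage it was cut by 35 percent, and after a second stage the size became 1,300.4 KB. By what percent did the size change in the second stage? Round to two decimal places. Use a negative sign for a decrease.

-65.00%

After the first stage: 5,716.2 × 0.65 = 3715.53.
Second-stage multiplier: 1,300.4 ÷ 3715.53 ≈ 0.34999.
That is a change of -65.00%.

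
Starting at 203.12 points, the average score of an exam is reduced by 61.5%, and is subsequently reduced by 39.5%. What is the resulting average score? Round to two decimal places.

47.31 points

After the 61.5% decrease: 203.12 × 0.385 = 78.2012.
Apply the 39.5% decrease: 78.2012 × 0.605 = 47.311726 ≈ 47.31.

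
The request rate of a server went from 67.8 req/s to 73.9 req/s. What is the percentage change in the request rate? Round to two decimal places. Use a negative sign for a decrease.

Change: 73.9 − 67.8 = 6.1.
Relative to the original: 6.1 ÷ 67.8 ≈ 9.00%.

9.00%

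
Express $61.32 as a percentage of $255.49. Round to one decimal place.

$61.32 ÷ $255.49 ≈ 24.0%.

24.0%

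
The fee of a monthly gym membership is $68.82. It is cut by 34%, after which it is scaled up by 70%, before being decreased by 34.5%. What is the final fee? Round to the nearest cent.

$50.58

After the 34% decrease: $68.82 × 0.66 = $45.4212.
After the 70% increase: $45.4212 × 1.7 = $77.21604.
After the 34.5% decrease: $77.21604 × 0.655 = $50.5765062 ≈ $50.58.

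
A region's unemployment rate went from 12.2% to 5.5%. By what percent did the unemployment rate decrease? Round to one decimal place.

The change is 5.5 − 12.2 = -6.7 percentage points.
Relative to the original 12.2%, that is -6.7 ÷ 12.2 ≈ -54.9%.
So the unemployment rate fell by 54.9%.

54.9%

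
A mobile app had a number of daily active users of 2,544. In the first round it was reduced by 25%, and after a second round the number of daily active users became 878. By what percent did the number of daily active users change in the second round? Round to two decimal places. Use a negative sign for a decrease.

After the first round: 2,544 × 0.75 = 1908.
Second-round multiplier: 878 ÷ 1908 ≈ 0.460168.
That is a change of -53.98%.

-53.98%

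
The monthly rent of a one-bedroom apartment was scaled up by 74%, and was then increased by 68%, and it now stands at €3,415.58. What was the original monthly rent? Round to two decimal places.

€1,168.44

The overall multiplier applied was 1.74 × 1.68 = 2.9232.
So the original monthly rent was €3,415.58 ÷ 2.9232 ≈ €1,168.44.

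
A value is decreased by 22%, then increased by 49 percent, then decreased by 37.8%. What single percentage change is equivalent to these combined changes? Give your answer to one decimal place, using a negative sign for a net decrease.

A 22% decrease multiplies by 0.78.
Then a 49% increase: 0.78 × 1.49 = 1.1622.
Then a 37.8% decrease: 1.1622 × 0.622 = 0.7228884.
Overall factor 0.7228884, i.e. -27.7%.

-27.7%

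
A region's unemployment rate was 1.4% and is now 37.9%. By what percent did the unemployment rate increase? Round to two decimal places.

The change is 37.9 − 1.4 = 36.5 percentage points.
Relative to the original 1.4%, that is 36.5 ÷ 1.4 ≈ 2607.14%.
So the unemployment rate rose by 2607.14%.

2607.14%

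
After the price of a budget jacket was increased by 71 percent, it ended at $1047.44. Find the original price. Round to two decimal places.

The overall multiplier applied was 1.71.
So the original price was $1047.44 ÷ 1.71 ≈ $612.54.

$612.54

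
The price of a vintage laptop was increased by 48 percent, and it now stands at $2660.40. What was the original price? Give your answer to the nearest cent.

The overall multiplier applied was 1.48.
So the original price was $2660.40 ÷ 1.48 ≈ $1797.57.

$1797.57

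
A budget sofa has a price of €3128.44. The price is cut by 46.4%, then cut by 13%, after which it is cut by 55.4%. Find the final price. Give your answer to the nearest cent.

€650.65

After the 46.4% decrease: €3128.44 × 0.536 = €1676.84384.
13% decrease: €1676.84384 × 0.87 = €1458.8541408.
After the 55.4% decrease: €1458.8541408 × 0.446 = €650.6489467968 ≈ €650.65.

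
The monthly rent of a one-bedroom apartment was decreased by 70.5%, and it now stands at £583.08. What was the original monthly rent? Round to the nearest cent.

The overall multiplier applied was 0.295.
So the original monthly rent was £583.08 ÷ 0.295 ≈ £1,976.54.

£1,976.54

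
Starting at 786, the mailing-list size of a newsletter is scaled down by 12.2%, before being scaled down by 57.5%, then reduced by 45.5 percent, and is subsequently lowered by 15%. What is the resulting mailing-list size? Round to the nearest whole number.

Each change multiplies by a factor: 0.878 × 0.425 × 0.545 × 0.85 = 0.1728617375.
786 × 0.1728617375 = 135.869325675 ≈ 136.

136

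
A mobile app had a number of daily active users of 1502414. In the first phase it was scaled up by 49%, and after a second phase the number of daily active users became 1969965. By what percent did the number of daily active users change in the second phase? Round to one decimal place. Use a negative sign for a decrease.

After the first phase: 1502414 × 1.49 = 2238596.86.
Second-phase multiplier: 1969965 ÷ 2238596.86 ≈ 0.88.
That is a change of -12.0%.

-12.0%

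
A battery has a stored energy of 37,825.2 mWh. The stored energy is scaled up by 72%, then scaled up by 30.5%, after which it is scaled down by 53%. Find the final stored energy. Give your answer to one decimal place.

39,904.1 mWh

Apply the 72% increase: 37,825.2 × 1.72 = 65059.344.
After the 30.5% increase: 65059.344 × 1.305 = 84902.44392.
53% decrease: 84902.44392 × 0.47 = 39904.1486424 ≈ 39,904.1.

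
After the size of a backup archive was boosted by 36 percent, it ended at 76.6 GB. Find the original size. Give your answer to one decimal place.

The overall multiplier applied was 1.36.
So the original size was 76.6 ÷ 1.36 ≈ 56.3 GB.

56.3 GB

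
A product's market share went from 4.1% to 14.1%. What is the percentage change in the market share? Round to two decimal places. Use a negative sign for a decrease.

243.90%

The change is 14.1 − 4.1 = 10.0 percentage points.
Relative to the original 4.1%, that is 10.0 ÷ 4.1 ≈ 243.90%.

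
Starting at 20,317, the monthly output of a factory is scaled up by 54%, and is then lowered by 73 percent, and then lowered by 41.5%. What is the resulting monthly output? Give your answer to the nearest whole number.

4,942

Apply the 54% increase: 20,317 × 1.54 = 31288.18.
After the 73% decrease: 31288.18 × 0.27 = 8447.8086.
41.5% decrease: 8447.8086 × 0.585 = 4941.968031 ≈ 4,942.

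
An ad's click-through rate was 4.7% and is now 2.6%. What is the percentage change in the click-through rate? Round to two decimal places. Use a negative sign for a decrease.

-44.68%

The change is 2.6 − 4.7 = -2.1 percentage points.
Relative to the original 4.7%, that is -2.1 ÷ 4.7 ≈ -44.68%.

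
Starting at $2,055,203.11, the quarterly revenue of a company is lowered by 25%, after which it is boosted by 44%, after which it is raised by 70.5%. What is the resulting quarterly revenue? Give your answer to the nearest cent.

25% decrease: $2,055,203.11 × 0.75 = $1541402.3325.
44% increase: $1541402.3325 × 1.44 = $2219619.3588.
70.5% increase: $2219619.3588 × 1.705 = $3784451.006754 ≈ $3,784,451.01.

$3,784,451.01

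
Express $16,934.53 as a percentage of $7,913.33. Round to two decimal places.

$16,934.53 ÷ $7,913.33 ≈ 214.00%.

214.00%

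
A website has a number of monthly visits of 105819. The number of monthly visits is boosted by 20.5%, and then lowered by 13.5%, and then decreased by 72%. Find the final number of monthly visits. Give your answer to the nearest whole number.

After the 20.5% increase: 105819 × 1.205 = 127511.895.
13.5% decrease: 127511.895 × 0.865 = 110297.789175.
After the 72% decrease: 110297.789175 × 0.28 = 30883.380969 ≈ 30883.

30883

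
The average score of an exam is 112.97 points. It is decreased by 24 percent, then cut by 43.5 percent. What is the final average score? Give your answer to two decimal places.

24% decrease: 112.97 × 0.76 = 85.8572.
After the 43.5% decrease: 85.8572 × 0.565 = 48.509318 ≈ 48.51.

48.51 points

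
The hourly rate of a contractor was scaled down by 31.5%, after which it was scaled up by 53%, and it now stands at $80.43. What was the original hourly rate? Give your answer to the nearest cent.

$76.74

Undoing the 53% increase: $80.43 ÷ 1.53 ≈ $52.568627.
Undoing the 31.5% decrease: $52.568627 ÷ 0.685 ≈ $76.74.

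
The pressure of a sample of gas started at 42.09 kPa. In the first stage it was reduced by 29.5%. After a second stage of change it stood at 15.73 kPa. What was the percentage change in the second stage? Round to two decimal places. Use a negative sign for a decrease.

After the first stage: 42.09 × 0.705 = 29.67345.
Second-stage multiplier: 15.73 ÷ 29.67345 ≈ 0.530104.
That is a change of -46.99%.

-46.99%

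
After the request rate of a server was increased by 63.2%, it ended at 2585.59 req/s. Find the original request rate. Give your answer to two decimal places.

The overall multiplier applied was 1.632.
So the original request rate was 2585.59 ÷ 1.632 ≈ 1584.31 req/s.

1584.31 req/s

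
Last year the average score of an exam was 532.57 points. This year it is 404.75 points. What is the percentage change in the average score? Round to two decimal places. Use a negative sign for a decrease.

-24.00%

Change: 404.75 − 532.57 = -127.82.
Relative to the original: -127.82 ÷ 532.57 ≈ -24.00%.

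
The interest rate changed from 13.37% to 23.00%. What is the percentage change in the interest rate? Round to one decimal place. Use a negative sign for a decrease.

72.0%

The change is 23.00 − 13.37 = 9.63 percentage points.
Relative to the original 13.37%, that is 9.63 ÷ 13.37 ≈ 72.0%.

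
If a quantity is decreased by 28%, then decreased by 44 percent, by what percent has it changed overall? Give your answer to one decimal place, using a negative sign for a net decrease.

A 28% decrease multiplies by 0.72.
Then a 44% decrease: 0.72 × 0.56 = 0.4032.
Overall factor 0.4032, i.e. -59.7%.

-59.7%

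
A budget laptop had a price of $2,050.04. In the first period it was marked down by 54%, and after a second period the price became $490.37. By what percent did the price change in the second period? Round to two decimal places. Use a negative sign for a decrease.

-48.00%

After the first period: $2,050.04 × 0.46 = $943.0184.
Second-period multiplier: $490.37 ÷ $943.0184 ≈ 0.52.
That is a change of -48.00%.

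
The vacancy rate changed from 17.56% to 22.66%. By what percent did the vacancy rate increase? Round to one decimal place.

29.0%

The change is 22.66 − 17.56 = 5.10 percentage points.
Relative to the original 17.56%, that is 5.10 ÷ 17.56 ≈ 29.0%.
So the vacancy rate rose by 29.0%.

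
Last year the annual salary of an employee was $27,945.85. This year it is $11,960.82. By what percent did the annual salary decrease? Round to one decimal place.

Change: $11,960.82 − $27,945.85 = -$15,985.03.
Relative to the original: -$15,985.03 ÷ $27,945.85 ≈ -57.2%.
So the annual salary decreased by 57.2%.

57.2%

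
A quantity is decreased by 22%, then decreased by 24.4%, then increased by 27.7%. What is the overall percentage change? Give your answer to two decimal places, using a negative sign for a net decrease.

The combined multiplier is 0.78 × 0.756 × 1.277 = 0.75302136.
That corresponds to a decrease of 24.70%.

-24.70%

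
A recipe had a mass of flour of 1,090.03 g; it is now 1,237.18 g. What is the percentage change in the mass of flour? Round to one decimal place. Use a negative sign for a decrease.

Change: 1,237.18 − 1,090.03 = 147.15.
Relative to the original: 147.15 ÷ 1,090.03 ≈ 13.5%.

13.5%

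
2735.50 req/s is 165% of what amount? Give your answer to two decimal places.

2735.50 req/s ÷ 1.65 ≈ 1657.88 req/s.

1657.88 req/s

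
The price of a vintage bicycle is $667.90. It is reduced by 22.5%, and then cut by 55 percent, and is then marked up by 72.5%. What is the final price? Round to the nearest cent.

Each change multiplies by a factor: 0.775 × 0.45 × 1.725 = 0.60159375.
$667.90 × 0.60159375 = $401.804465625 ≈ $401.80.

$401.80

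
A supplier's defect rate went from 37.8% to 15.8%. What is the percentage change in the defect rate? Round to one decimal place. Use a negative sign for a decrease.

-58.2%

The change is 15.8 − 37.8 = -22.0 percentage points.
Relative to the original 37.8%, that is -22.0 ÷ 37.8 ≈ -58.2%.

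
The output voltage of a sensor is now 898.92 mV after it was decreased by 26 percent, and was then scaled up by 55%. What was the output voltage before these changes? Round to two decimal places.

The overall multiplier applied was 0.74 × 1.55 = 1.147.
So the original output voltage was 898.92 ÷ 1.147 ≈ 783.71 mV.

783.71 mV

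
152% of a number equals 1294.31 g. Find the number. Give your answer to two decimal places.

1294.31 g ÷ 1.52 ≈ 851.52 g.

851.52 g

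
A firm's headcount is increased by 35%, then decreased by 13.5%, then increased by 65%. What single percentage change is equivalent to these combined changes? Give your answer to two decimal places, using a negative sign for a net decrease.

A 35% increase multiplies by 1.35.
Then a 13.5% decrease: 1.35 × 0.865 = 1.16775.
Then a 65% increase: 1.16775 × 1.65 = 1.9267875.
Overall factor 1.9267875, i.e. 92.68%.

92.68%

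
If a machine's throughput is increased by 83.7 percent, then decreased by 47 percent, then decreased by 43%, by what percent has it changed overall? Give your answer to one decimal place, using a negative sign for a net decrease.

The combined multiplier is 1.837 × 0.53 × 0.57 = 0.5549577.
That corresponds to a decrease of 44.5%.

-44.5%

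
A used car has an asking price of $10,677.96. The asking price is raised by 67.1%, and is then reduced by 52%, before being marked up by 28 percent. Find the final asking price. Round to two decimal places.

After the 67.1% increase: $10,677.96 × 1.671 = $17842.87116.
52% decrease: $17842.87116 × 0.48 = $8564.5781568.
28% increase: $8564.5781568 × 1.28 = $10962.660040704 ≈ $10,962.66.

$10,962.66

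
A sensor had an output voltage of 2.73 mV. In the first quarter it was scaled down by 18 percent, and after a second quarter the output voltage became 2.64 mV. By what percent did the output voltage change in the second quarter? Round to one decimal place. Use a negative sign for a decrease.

17.9%

After the first quarter: 2.73 × 0.82 = 2.2386.
Second-quarter multiplier: 2.64 ÷ 2.2386 ≈ 1.17931.
That is a change of 17.9%.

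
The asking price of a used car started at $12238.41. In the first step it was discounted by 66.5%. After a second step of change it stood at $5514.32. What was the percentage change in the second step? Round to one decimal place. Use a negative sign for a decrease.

After the first step: $12238.41 × 0.335 = $4099.86735.
Second-step multiplier: $5514.32 ÷ $4099.86735 ≈ 1.345.
That is a change of 34.5%.

34.5%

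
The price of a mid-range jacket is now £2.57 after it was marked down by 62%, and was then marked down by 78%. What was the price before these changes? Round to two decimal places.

The overall multiplier applied was 0.38 × 0.22 = 0.0836.
So the original price was £2.57 ÷ 0.0836 ≈ £30.74.

£30.74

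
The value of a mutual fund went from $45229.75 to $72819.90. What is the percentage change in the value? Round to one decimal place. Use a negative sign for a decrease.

Change: $72819.90 − $45229.75 = $27590.15.
Relative to the original: $27590.15 ÷ $45229.75 ≈ 61.0%.

61.0%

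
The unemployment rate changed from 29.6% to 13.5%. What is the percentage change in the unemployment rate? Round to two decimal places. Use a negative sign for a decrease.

The change is 13.5 − 29.6 = -16.1 percentage points.
Relative to the original 29.6%, that is -16.1 ÷ 29.6 ≈ -54.39%.

-54.39%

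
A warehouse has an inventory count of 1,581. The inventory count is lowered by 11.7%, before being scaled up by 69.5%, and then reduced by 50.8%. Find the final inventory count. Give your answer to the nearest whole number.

1,164

Each change multiplies by a factor: 0.883 × 1.695 × 0.492 = 0.73636902.
1,581 × 0.73636902 = 1164.19942062 ≈ 1,164.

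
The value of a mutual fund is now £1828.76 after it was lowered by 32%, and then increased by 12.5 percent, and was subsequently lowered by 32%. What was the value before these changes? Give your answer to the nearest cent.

The overall multiplier applied was 0.68 × 1.125 × 0.68 = 0.5202.
So the original value was £1828.76 ÷ 0.5202 ≈ £3515.49.

£3515.49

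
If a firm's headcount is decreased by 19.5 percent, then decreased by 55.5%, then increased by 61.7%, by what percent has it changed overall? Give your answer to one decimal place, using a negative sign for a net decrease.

A 19.5% decrease multiplies by 0.805.
Then a 55.5% decrease: 0.805 × 0.445 = 0.358225.
Then a 61.7% increase: 0.358225 × 1.617 = 0.579249825.
Overall factor 0.579249825, i.e. -42.1%.

-42.1%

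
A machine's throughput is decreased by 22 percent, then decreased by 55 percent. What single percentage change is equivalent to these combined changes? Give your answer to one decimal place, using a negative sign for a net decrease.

-64.9%

A 22% decrease multiplies by 0.78.
Then a 55% decrease: 0.78 × 0.45 = 0.351.
Overall factor 0.351, i.e. -64.9%.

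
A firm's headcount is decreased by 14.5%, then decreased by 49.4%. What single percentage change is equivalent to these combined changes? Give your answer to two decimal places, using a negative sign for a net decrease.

A 14.5% decrease multiplies by 0.855.
Then a 49.4% decrease: 0.855 × 0.506 = 0.43263.
Overall factor 0.43263, i.e. -56.74%.

-56.74%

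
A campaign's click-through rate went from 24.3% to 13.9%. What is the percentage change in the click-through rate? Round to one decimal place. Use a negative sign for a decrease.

The change is 13.9 − 24.3 = -10.4 percentage points.
Relative to the original 24.3%, that is -10.4 ÷ 24.3 ≈ -42.8%.

-42.8%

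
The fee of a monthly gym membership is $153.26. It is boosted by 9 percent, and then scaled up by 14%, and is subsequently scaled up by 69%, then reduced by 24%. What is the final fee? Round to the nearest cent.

Each change multiplies by a factor: 1.09 × 1.14 × 1.69 × 0.76 = 1.59599544.
$153.26 × 1.59599544 = $244.6022611344 ≈ $244.60.

$244.60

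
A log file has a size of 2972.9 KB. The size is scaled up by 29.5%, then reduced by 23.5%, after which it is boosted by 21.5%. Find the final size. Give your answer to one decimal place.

29.5% increase: 2972.9 × 1.295 = 3849.9055.
23.5% decrease: 3849.9055 × 0.765 = 2945.1777075.
After the 21.5% increase: 2945.1777075 × 1.215 = 3578.3909146125 ≈ 3578.4.

3578.4 KB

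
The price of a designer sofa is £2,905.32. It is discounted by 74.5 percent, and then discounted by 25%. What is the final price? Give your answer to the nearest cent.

Each change multiplies by a factor: 0.255 × 0.75 = 0.19125.
£2,905.32 × 0.19125 = £555.64245 ≈ £555.64.

£555.64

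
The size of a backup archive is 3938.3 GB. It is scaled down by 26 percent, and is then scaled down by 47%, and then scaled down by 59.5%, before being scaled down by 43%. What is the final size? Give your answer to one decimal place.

356.6 GB

Each change multiplies by a factor: 0.74 × 0.53 × 0.405 × 0.57 = 0.09053937.
3938.3 × 0.09053937 = 356.571200871 ≈ 356.6.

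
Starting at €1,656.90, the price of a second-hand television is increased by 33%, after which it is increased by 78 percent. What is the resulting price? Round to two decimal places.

33% increase: €1,656.90 × 1.33 = €2203.677.
Apply the 78% increase: €2203.677 × 1.78 = €3922.54506 ≈ €3,922.55.

€3,922.55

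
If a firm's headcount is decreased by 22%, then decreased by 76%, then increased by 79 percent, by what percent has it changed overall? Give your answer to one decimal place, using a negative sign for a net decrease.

The combined multiplier is 0.78 × 0.24 × 1.79 = 0.335088.
That corresponds to a decrease of 66.5%.

-66.5%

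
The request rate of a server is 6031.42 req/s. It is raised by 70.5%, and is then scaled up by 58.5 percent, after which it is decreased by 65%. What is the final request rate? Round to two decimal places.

5704.81 req/s

After the 70.5% increase: 6031.42 × 1.705 = 10283.5711.
After the 58.5% increase: 10283.5711 × 1.585 = 16299.4601935.
Apply the 65% decrease: 16299.4601935 × 0.35 = 5704.811067725 ≈ 5704.81.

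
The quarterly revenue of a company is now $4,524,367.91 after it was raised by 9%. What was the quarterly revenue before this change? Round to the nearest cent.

The overall multiplier applied was 1.09.
So the original quarterly revenue was $4,524,367.91 ÷ 1.09 ≈ $4,150,796.25.

$4,150,796.25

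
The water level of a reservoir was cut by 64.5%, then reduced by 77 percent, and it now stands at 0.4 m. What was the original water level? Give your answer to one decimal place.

4.9 m

Undoing the 77% decrease: 0.4 ÷ 0.23 ≈ 1.73913.
Undoing the 64.5% decrease: 1.73913 ÷ 0.355 ≈ 4.9 m.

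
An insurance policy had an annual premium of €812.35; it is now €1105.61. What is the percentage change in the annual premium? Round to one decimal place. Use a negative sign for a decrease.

36.1%

Change: €1105.61 − €812.35 = €293.26.
Relative to the original: €293.26 ÷ €812.35 ≈ 36.1%.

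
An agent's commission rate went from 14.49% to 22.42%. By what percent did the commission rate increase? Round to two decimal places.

54.73%

The change is 22.42 − 14.49 = 7.93 percentage points.
Relative to the original 14.49%, that is 7.93 ÷ 14.49 ≈ 54.73%.
So the commission rate rose by 54.73%.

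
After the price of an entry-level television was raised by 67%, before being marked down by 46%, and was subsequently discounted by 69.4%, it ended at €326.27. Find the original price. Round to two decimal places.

Undoing the 69.4% decrease: €326.27 ÷ 0.306 ≈ €1066.24183.
Undoing the 46% decrease: €1066.24183 ÷ 0.54 ≈ €1974.521907.
Undoing the 67% increase: €1974.521907 ÷ 1.67 ≈ €1,182.35.

€1,182.35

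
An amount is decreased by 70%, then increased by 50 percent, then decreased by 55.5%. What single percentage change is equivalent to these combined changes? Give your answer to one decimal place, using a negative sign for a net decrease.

A 70% decrease multiplies by 0.3.
Then a 50% increase: 0.3 × 1.5 = 0.45.
Then a 55.5% decrease: 0.45 × 0.445 = 0.20025.
Overall factor 0.20025, i.e. -80.0%.

-80.0%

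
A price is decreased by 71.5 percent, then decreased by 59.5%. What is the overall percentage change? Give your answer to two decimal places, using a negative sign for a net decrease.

The combined multiplier is 0.285 × 0.405 = 0.115425.
That corresponds to a decrease of 88.46%.

-88.46%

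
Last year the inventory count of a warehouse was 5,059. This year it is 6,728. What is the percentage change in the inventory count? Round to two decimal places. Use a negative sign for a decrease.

Change: 6,728 − 5,059 = 1,669.
Relative to the original: 1,669 ÷ 5,059 ≈ 32.99%.

32.99%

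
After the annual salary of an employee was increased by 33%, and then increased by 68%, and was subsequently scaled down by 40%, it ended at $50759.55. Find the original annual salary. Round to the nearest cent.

Undoing the 40% decrease: $50759.55 ÷ 0.6 = $84599.25.
Undoing the 68% increase: $84599.25 ÷ 1.68 ≈ $50356.696429.
Undoing the 33% increase: $50356.696429 ÷ 1.33 ≈ $37862.18.

$37862.18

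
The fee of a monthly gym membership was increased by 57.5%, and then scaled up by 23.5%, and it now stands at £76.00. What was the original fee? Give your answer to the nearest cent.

£39.07

The overall multiplier applied was 1.575 × 1.235 = 1.945125.
So the original fee was £76.00 ÷ 1.945125 ≈ £39.07.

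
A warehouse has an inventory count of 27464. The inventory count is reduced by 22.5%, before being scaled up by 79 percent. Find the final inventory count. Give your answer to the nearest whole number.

Each change multiplies by a factor: 0.775 × 1.79 = 1.38725.
27464 × 1.38725 = 38099.434 ≈ 38099.

38099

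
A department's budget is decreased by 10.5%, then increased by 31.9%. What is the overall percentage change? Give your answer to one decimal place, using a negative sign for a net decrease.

18.1%

A 10.5% decrease multiplies by 0.895.
Then a 31.9% increase: 0.895 × 1.319 = 1.180505.
Overall factor 1.180505, i.e. 18.1%.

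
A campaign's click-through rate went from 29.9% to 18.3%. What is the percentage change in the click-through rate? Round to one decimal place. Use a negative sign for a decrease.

The change is 18.3 − 29.9 = -11.6 percentage points.
Relative to the original 29.9%, that is -11.6 ÷ 29.9 ≈ -38.8%.

-38.8%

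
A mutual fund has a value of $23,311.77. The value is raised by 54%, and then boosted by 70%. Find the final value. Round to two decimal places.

Each change multiplies by a factor: 1.54 × 1.7 = 2.618.
$23,311.77 × 2.618 = $61030.21386 ≈ $61,030.21.

$61,030.21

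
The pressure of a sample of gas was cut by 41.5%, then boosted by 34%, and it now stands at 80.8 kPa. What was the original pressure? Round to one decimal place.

103.1 kPa

Undoing the 34% increase: 80.8 ÷ 1.34 ≈ 60.298507.
Undoing the 41.5% decrease: 60.298507 ÷ 0.585 ≈ 103.1 kPa.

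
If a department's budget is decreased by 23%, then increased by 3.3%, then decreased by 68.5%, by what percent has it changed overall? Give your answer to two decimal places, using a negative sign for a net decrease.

-74.94%

The combined multiplier is 0.77 × 1.033 × 0.315 = 0.25055415.
That corresponds to a decrease of 74.94%.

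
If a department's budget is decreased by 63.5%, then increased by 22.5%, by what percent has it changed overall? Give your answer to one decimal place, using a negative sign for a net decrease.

-55.3%

The combined multiplier is 0.365 × 1.225 = 0.447125.
That corresponds to a decrease of 55.3%.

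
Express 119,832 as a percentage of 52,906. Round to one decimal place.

119,832 ÷ 52,906 ≈ 226.5%.

226.5%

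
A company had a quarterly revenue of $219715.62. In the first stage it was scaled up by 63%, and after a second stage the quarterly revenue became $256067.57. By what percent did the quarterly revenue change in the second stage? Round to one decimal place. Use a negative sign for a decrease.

After the first stage: $219715.62 × 1.63 = $358136.4606.
Second-stage multiplier: $256067.57 ÷ $358136.4606 ≈ 0.715.
That is a change of -28.5%.

-28.5%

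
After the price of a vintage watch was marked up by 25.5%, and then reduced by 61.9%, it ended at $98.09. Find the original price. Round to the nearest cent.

The overall multiplier applied was 1.255 × 0.381 = 0.478155.
So the original price was $98.09 ÷ 0.478155 ≈ $205.14.

$205.14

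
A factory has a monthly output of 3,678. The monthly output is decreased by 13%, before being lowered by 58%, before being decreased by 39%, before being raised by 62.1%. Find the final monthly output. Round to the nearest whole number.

1,329

Each change multiplies by a factor: 0.87 × 0.42 × 0.61 × 1.621 = 0.361311174.
3,678 × 0.361311174 = 1328.902497972 ≈ 1,329.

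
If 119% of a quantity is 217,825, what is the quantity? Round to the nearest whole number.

183,046

217,825 ÷ 1.19 ≈ 183,046.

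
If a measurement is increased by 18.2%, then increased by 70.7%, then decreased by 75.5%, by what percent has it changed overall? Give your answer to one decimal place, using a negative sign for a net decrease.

-50.6%

The combined multiplier is 1.182 × 1.707 × 0.245 = 0.49433013.
That corresponds to a decrease of 50.6%.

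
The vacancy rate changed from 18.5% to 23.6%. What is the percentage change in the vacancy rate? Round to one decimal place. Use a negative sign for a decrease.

27.6%

The change is 23.6 − 18.5 = 5.1 percentage points.
Relative to the original 18.5%, that is 5.1 ÷ 18.5 ≈ 27.6%.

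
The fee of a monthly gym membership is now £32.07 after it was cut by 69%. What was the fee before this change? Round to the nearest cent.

£103.45

The overall multiplier applied was 0.31.
So the original fee was £32.07 ÷ 0.31 ≈ £103.45.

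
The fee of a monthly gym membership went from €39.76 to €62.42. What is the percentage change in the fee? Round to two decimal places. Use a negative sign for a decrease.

Change: €62.42 − €39.76 = €22.66.
Relative to the original: €22.66 ÷ €39.76 ≈ 56.99%.

56.99%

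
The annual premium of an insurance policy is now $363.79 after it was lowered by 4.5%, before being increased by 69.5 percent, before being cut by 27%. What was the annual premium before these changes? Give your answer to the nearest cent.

$307.86

The overall multiplier applied was 0.955 × 1.695 × 0.73 = 1.18166925.
So the original annual premium was $363.79 ÷ 1.18166925 ≈ $307.86.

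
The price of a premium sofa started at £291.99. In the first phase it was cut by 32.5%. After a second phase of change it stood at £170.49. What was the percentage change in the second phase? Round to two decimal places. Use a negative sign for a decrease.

-13.50%

After the first phase: £291.99 × 0.675 = £197.09325.
Second-phase multiplier: £170.49 ÷ £197.09325 ≈ 0.865022.
That is a change of -13.50%.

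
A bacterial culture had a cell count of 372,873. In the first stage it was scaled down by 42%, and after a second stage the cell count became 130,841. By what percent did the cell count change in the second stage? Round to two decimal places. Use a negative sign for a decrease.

After the first stage: 372,873 × 0.58 = 216266.34.
Second-stage multiplier: 130,841 ÷ 216266.34 ≈ 0.604999.
That is a change of -39.50%.

-39.50%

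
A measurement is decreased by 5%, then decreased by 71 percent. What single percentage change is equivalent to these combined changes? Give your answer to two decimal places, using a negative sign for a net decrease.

-72.45%

A 5% decrease multiplies by 0.95.
Then a 71% decrease: 0.95 × 0.29 = 0.2755.
Overall factor 0.2755, i.e. -72.45%.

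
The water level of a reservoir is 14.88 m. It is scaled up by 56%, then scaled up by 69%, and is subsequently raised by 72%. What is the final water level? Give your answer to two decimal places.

67.47 m

Apply the 56% increase: 14.88 × 1.56 = 23.2128.
After the 69% increase: 23.2128 × 1.69 = 39.229632.
72% increase: 39.229632 × 1.72 = 67.47496704 ≈ 67.47.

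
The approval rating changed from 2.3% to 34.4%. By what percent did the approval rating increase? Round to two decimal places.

The change is 34.4 − 2.3 = 32.1 percentage points.
Relative to the original 2.3%, that is 32.1 ÷ 2.3 ≈ 1395.65%.
So the approval rating rose by 1395.65%.

1395.65%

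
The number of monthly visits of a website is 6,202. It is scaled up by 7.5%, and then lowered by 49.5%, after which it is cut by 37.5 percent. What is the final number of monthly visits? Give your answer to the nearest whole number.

Apply the 7.5% increase: 6,202 × 1.075 = 6667.15.
49.5% decrease: 6667.15 × 0.505 = 3366.91075.
Apply the 37.5% decrease: 3366.91075 × 0.625 = 2104.31921875 ≈ 2,104.

2,104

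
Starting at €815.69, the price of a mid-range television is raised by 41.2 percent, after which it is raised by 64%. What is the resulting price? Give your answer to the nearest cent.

€1888.88

Each change multiplies by a factor: 1.412 × 1.64 = 2.31568.
€815.69 × 2.31568 = €1888.8770192 ≈ €1888.88.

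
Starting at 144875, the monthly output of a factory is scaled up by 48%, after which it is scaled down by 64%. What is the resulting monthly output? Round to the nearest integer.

48% increase: 144875 × 1.48 = 214415.
Apply the 64% decrease: 214415 × 0.36 = 77189.4 ≈ 77189.

77189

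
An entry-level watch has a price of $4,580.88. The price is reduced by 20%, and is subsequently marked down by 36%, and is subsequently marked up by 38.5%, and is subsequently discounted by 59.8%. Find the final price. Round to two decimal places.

$1,305.85

After the 20% decrease: $4,580.88 × 0.8 = $3664.704.
After the 36% decrease: $3664.704 × 0.64 = $2345.41056.
Apply the 38.5% increase: $2345.41056 × 1.385 = $3248.3936256.
After the 59.8% decrease: $3248.3936256 × 0.402 = $1305.8542374912 ≈ $1,305.85.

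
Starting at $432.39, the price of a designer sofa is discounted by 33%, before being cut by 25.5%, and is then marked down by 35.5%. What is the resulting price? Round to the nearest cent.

$139.21

33% decrease: $432.39 × 0.67 = $289.7013.
25.5% decrease: $289.7013 × 0.745 = $215.8274685.
After the 35.5% decrease: $215.8274685 × 0.645 = $139.2087171825 ≈ $139.21.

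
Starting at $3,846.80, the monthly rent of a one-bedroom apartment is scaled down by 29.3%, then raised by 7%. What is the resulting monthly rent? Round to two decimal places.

$2,910.07

Each change multiplies by a factor: 0.707 × 1.07 = 0.75649.
$3,846.80 × 0.75649 = $2910.065732 ≈ $2,910.07.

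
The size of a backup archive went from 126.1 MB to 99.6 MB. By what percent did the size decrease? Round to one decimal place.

21.0%

Change: 99.6 − 126.1 = -26.5.
Relative to the original: -26.5 ÷ 126.1 ≈ -21.0%.
So the size decreased by 21.0%.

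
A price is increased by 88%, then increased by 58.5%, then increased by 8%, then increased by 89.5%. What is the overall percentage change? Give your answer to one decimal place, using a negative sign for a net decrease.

509.8%

The combined multiplier is 1.88 × 1.585 × 1.08 × 1.895 = 6.09845868.
That corresponds to an increase of 509.8%.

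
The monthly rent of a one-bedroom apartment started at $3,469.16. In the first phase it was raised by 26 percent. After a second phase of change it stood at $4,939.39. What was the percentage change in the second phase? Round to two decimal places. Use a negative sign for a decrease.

After the first phase: $3,469.16 × 1.26 = $4371.1416.
Second-phase multiplier: $4,939.39 ÷ $4371.1416 ≈ 1.13.
That is a change of 13.00%.

13.00%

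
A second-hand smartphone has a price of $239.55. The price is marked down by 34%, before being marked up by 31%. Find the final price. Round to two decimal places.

$207.11

Each change multiplies by a factor: 0.66 × 1.31 = 0.8646.
$239.55 × 0.8646 = $207.11493 ≈ $207.11.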